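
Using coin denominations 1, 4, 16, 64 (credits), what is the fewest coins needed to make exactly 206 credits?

8

206 = 3×64 + 3×4 + 2×1
Total coins = 3 + 3 + 2 = 8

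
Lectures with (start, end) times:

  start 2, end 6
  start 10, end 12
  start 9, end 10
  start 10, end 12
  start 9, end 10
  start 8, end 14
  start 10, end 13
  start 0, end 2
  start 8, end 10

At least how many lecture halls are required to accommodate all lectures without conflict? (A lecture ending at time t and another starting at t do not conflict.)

4

Count concurrent intervals with a sweep; the peak is the room count.
starts: [0, 2, 8, 8, 9, 9, 10, 10, 10]
ends:   [2, 6, 10, 10, 10, 12, 12, 13, 14]
s0→1 e2→0 s2→1 e6→0 s8→1 s8→2 s9→3 s9→4  — peak 4.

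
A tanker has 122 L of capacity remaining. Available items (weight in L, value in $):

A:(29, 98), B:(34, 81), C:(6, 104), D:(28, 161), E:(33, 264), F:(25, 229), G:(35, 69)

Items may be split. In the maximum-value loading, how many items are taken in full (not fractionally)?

Greedy by value/weight ratio, highest first.
Ratios (sorted): C 17.33, F 9.16, E 8.00, D 5.75, A 3.38, B 2.38, G 1.97
take C (6 @ 104); take F (25 @ 229); take E (33 @ 264); take D (28 @ 161); take A (29 @ 98); take 1/34 of B → 2.38. Capacity used 122/122.
5 item(s) taken whole; one partial (take 1/34 of B).

5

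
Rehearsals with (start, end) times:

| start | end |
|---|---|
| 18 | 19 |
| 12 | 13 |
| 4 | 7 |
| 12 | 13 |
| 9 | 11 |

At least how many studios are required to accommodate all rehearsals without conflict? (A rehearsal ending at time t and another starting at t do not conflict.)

2

Count concurrent intervals with a sweep; the peak is the room count.
Events (time:±→running): 4:+→1 7:-→0 9:+→1 11:-→0 12:+→1 12:+→2 … peak 2.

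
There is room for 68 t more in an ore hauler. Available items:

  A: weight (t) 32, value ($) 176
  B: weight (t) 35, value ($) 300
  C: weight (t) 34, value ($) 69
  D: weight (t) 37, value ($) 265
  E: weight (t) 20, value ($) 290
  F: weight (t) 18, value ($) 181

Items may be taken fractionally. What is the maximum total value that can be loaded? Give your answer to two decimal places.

728.14

Ratios (sorted): E 14.50, F 10.06, B 8.57, D 7.16, A 5.50, C 2.03
take E (20 @ 290); take F (18 @ 181); take 30/35 of B → 257.14. Capacity used 68/68.
Total value = 728.14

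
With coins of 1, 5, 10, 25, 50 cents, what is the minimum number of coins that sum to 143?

8

Use the largest denomination that fits, subtract, and repeat.
143 − 2×50→43 − 1×25→18 − 1×10→8 − 1×5→3 − 3×1→0
Total coins = 2 + 1 + 1 + 1 + 3 = 8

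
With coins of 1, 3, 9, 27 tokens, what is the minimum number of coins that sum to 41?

41 = 1×27 + 1×9 + 1×3 + 2×1
Total coins = 1 + 1 + 1 + 2 = 5

5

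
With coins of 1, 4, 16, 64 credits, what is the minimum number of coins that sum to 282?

Greedy: take as many of the largest coin as possible, then repeat with the remainder.
282 = 4×64 + 1×16 + 2×4 + 2×1
Total coins = 4 + 1 + 2 + 2 = 9

9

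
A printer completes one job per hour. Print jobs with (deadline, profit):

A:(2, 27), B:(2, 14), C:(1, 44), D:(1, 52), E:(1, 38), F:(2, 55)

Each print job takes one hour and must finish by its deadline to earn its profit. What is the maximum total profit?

Sort by profit descending; place each in the latest free slot ≤ its deadline.
Profit order: F=55 D=52 C=44 E=38 A=27 B=14
Assign: F→slot 2, D→slot 1, C skipped, E skipped, A skipped, B skipped.
Slots: [1:D] [2:F]
Profit = 52 + 55 = 107

107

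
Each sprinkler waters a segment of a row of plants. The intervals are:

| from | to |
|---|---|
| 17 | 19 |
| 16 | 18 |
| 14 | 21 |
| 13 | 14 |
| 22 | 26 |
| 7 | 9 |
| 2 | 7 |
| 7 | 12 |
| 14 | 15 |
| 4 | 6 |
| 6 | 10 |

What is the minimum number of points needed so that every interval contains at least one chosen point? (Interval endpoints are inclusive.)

5

Sort by right endpoint; whenever an interval is uncovered, place a point at its right end.
By right end: [4,6]  [2,7]  [7,9]  [6,10]  [7,12]  [13,14]  [14,15]  [16,18]  [17,19]  [14,21]  [22,26]
[4,6] uncovered → point at 6; [7,9] uncovered → point at 9; [13,14] uncovered → point at 14; [16,18] uncovered → point at 18; [22,26] uncovered → point at 26.
Points: 6, 9, 14, 18, 26 (5 total).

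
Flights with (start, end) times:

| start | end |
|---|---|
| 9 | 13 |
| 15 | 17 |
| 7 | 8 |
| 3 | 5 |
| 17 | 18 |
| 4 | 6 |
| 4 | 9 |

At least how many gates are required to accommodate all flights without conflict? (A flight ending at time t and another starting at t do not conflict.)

Count concurrent intervals with a sweep; the peak is the room count.
starts: [3, 4, 4, 7, 9, 15, 17]
ends:   [5, 6, 8, 9, 13, 17, 18]
s3→1 s4→2 s4→3  — peak 3.

3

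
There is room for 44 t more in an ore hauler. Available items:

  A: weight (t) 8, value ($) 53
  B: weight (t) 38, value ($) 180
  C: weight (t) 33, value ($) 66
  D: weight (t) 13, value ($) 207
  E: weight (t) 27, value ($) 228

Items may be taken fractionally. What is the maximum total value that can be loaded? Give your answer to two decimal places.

Order: D (207/13=15.92) > E (228/27=8.44) > A (53/8=6.62) > B (180/38=4.74) > C (66/33=2.00)
Fill: take D (13 @ 207) → take E (27 @ 228) → take 4/8 of A → 26.50; 44/44 used.
Total value = 461.50

461.50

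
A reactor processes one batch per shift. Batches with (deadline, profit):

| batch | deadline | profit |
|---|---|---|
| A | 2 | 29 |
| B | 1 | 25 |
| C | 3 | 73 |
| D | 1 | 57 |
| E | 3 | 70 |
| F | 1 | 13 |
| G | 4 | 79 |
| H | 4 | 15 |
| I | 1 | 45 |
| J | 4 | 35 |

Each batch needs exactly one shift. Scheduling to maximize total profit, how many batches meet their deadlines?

4

Sort by profit descending; place each in the latest free slot ≤ its deadline.
By profit: G(d4,79), C(d3,73), E(d3,70), D(d1,57), I(d1,45), J(d4,35), A(d2,29), B(d1,25), H(d4,15), F(d1,13)
G→slot 4; C→slot 3; E→slot 2; D→slot 1; I skipped; J skipped; A skipped; B skipped; H skipped; F skipped.
4 of 10 scheduled.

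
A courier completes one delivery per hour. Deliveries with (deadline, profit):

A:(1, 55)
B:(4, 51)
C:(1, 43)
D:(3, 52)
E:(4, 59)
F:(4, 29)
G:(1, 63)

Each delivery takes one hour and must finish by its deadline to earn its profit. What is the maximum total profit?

225

Sort by profit descending; place each in the latest free slot ≤ its deadline.
Profit order: G=63 E=59 A=55 D=52 B=51 C=43 F=29
Assign: G→slot 1, E→slot 4, A skipped, D→slot 3, B→slot 2, C skipped, F skipped.
Slots: [1:G] [2:B] [3:D] [4:E]
Profit = 63 + 51 + 52 + 59 = 225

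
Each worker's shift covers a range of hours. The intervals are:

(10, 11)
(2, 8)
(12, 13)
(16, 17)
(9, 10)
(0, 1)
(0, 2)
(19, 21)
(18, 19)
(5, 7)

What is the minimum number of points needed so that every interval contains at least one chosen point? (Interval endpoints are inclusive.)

6

By right end: [0,1]  [0,2]  [5,7]  [2,8]  [9,10]  [10,11]  [12,13]  [16,17]  [18,19]  [19,21]
[0,1] uncovered → point at 1; [5,7] uncovered → point at 7; [9,10] uncovered → point at 10; [12,13] uncovered → point at 13; [16,17] uncovered → point at 17; [18,19] uncovered → point at 19.
Points: 1, 7, 10, 13, 17, 19 (6 total).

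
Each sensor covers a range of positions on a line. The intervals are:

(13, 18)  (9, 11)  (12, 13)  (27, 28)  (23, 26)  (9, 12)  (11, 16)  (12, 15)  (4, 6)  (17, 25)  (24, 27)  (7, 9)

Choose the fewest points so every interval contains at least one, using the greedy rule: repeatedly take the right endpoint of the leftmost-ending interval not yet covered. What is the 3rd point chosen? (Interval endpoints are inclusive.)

Sorted: [4,6] [7,9] [9,11] [9,12] [12,13] [12,15] [11,16] [13,18] [17,25] [23,26] [24,27] [27,28]
{[4,6]} hit by 6; {[7,9],[9,11],[9,12]} hit by 9; {[12,13],[12,15],[11,16],[13,18]} hit by 13; {[17,25],[23,26],[24,27]} hit by 25; {[27,28]} hit by 28.
Points: 6, 9, 13, 25, 28 (5 total).

13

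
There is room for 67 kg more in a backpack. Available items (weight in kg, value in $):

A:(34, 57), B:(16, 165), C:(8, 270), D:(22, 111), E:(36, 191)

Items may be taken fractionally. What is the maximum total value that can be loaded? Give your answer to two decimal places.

661.32

Greedy by value/weight ratio, highest first.
Order: C (270/8=33.75) > B (165/16=10.31) > E (191/36=5.31) > D (111/22=5.05) > A (57/34=1.68)
Fill: take C (8 @ 270) → take B (16 @ 165) → take E (36 @ 191) → take 7/22 of D → 35.32; 67/67 used.
Total value = 661.32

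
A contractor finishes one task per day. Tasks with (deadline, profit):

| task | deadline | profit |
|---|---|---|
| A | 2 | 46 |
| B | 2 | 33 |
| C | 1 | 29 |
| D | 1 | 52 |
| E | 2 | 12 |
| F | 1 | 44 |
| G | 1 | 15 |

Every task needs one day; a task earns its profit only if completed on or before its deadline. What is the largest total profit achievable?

98

Profit order: D=52 A=46 F=44 B=33 C=29 G=15 E=12
Assign: D→slot 1, A→slot 2, F skipped, B skipped, C skipped, G skipped, E skipped.
Slots: [1:D] [2:A]
Profit = 52 + 46 = 98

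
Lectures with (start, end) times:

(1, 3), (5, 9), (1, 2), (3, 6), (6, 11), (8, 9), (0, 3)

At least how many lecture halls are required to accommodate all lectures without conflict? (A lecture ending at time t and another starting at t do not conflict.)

Count concurrent intervals with a sweep; the peak is the room count.
Events (time:±→running): 0:+→1 1:+→2 1:+→3 … peak 3.

3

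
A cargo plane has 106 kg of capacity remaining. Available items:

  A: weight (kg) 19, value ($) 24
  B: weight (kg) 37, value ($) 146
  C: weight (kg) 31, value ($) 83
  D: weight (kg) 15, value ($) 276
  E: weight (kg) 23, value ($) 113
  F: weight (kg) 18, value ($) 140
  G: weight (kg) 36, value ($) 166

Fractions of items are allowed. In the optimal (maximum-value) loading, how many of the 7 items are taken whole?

Order: D (276/15=18.40) > F (140/18=7.78) > E (113/23=4.91) > G (166/36=4.61) > B (146/37=3.95) > C (83/31=2.68) > A (24/19=1.26)
Fill: take D (15 @ 276) → take F (18 @ 140) → take E (23 @ 113) → take G (36 @ 166) → take 14/37 of B → 55.24; 106/106 used.
4 item(s) taken whole; one partial (take 14/37 of B).

4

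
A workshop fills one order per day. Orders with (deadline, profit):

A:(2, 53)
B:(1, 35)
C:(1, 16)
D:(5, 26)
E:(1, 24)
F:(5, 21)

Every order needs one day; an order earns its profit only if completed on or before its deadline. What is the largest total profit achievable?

135

By profit: A(d2,53), B(d1,35), D(d5,26), E(d1,24), F(d5,21), C(d1,16)
A→slot 2; B→slot 1; D→slot 5; E skipped; F→slot 4; C skipped.
Profit = 35 + 53 + 21 + 26 = 135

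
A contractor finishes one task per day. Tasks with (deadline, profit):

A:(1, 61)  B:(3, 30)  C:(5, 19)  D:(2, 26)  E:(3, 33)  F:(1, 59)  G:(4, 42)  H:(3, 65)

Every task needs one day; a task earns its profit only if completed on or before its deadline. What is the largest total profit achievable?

220

Profit order: H=65 A=61 F=59 G=42 E=33 B=30 D=26 C=19
Assign: H→slot 3, A→slot 1, F skipped, G→slot 4, E→slot 2, B skipped, D skipped, C→slot 5.
Slots: [1:A] [2:E] [3:H] [4:G] [5:C]
Profit = 61 + 33 + 65 + 42 + 19 = 220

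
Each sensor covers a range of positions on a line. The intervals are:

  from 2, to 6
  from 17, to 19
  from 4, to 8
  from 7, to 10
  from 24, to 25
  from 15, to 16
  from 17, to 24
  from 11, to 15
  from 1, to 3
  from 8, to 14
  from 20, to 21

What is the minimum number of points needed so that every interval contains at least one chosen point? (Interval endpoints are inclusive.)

6

Sort by right endpoint; whenever an interval is uncovered, place a point at its right end.
Sorted: [1,3] [2,6] [4,8] [7,10] [8,14] [11,15] [15,16] [17,19] [20,21] [17,24] [24,25]
{[1,3],[2,6]} hit by 3; {[4,8],[7,10],[8,14]} hit by 8; {[11,15],[15,16]} hit by 15; {[17,19]} hit by 19; {[20,21],[17,24]} hit by 21; {[24,25]} hit by 25.
Points: 3, 8, 15, 19, 21, 25 (6 total).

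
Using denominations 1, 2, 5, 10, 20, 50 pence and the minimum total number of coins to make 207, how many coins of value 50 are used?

Use the largest denomination that fits, subtract, and repeat.
207 = 4×50 + 1×5 + 1×2
Count of 50: 4

4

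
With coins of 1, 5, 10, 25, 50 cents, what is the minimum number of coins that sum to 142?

7

Greedy: take as many of the largest coin as possible, then repeat with the remainder.
142 − 2×50→42 − 1×25→17 − 1×10→7 − 1×5→2 − 2×1→0
Total coins = 2 + 1 + 1 + 1 + 2 = 7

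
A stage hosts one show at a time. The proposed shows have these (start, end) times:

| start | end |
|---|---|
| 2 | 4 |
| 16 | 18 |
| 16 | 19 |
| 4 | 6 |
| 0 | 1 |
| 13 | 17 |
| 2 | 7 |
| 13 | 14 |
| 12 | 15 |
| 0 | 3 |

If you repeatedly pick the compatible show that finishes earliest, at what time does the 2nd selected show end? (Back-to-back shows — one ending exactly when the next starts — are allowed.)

4

By end time: (0,1), (0,3), (2,4), (4,6), (2,7), (13,14), (12,15), (13,17), (16,18), (16,19).
Pick (0,1); next start ≥ 1 → (2,4); next start ≥ 4 → (4,6); next start ≥ 6 → (13,14); next start ≥ 14 → (16,18).
Selected: (0,1) (2,4) (4,6) (13,14) (16,18)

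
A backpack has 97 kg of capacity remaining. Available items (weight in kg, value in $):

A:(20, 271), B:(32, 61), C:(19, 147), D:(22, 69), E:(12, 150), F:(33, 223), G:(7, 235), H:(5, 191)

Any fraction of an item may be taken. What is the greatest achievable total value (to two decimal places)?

Greedy by value/weight ratio, highest first.
Ratios (sorted): H 38.20, G 33.57, A 13.55, E 12.50, C 7.74, F 6.76, D 3.14, B 1.91
take H (5 @ 191); take G (7 @ 235); take A (20 @ 271); take E (12 @ 150); take C (19 @ 147); take F (33 @ 223); take 1/22 of D → 3.14. Capacity used 97/97.
Total value = 1220.14

1220.14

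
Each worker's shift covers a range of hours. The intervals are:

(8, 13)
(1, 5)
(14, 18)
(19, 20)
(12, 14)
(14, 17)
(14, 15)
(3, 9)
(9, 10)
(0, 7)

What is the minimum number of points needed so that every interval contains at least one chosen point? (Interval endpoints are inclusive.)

Process intervals by earliest right end; each time one isn't hit yet, stab at its right endpoint.
By right end: [1,5]  [0,7]  [3,9]  [9,10]  [8,13]  [12,14]  [14,15]  [14,17]  [14,18]  [19,20]
[1,5] uncovered → point at 5; [9,10] uncovered → point at 10; [12,14] uncovered → point at 14; [19,20] uncovered → point at 20.
Points: 5, 10, 14, 20 (4 total).

4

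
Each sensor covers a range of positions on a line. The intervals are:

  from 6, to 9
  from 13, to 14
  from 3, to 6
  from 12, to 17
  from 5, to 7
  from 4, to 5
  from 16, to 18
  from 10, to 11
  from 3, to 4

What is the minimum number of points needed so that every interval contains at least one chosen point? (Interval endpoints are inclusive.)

Sort by right endpoint; whenever an interval is uncovered, place a point at its right end.
Sorted: [3,4] [4,5] [3,6] [5,7] [6,9] [10,11] [13,14] [12,17] [16,18]
{[3,4],[4,5],[3,6]} hit by 4; {[5,7],[6,9]} hit by 7; {[10,11]} hit by 11; {[13,14],[12,17]} hit by 14; {[16,18]} hit by 18.
Points: 4, 7, 11, 14, 18 (5 total).

5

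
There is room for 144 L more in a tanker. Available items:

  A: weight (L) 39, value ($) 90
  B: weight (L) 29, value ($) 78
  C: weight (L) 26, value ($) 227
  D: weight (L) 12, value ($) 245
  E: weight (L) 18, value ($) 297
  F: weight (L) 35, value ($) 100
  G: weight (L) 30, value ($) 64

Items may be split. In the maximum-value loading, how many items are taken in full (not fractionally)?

5

Greedy by value/weight ratio, highest first.
Order: D (245/12=20.42) > E (297/18=16.50) > C (227/26=8.73) > F (100/35=2.86) > B (78/29=2.69) > A (90/39=2.31) > G (64/30=2.13)
Fill: take D (12 @ 245) → take E (18 @ 297) → take C (26 @ 227) → take F (35 @ 100) → take B (29 @ 78) → take 24/39 of A → 55.38; 144/144 used.
5 item(s) taken whole; one partial (take 24/39 of A).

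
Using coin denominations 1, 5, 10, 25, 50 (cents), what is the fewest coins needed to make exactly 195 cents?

6

195 = 3×50 + 1×25 + 2×10
Total coins = 3 + 1 + 2 = 6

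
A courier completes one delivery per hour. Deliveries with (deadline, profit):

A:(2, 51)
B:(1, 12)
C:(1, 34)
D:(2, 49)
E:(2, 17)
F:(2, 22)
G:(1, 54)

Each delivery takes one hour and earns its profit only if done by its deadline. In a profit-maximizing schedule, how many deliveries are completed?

2

Sort by profit descending; place each in the latest free slot ≤ its deadline.
Profit order: G=54 A=51 D=49 C=34 F=22 E=17 B=12
Assign: G→slot 1, A→slot 2, D skipped, C skipped, F skipped, E skipped, B skipped.
Slots: [1:G] [2:A]
2 of 7 scheduled.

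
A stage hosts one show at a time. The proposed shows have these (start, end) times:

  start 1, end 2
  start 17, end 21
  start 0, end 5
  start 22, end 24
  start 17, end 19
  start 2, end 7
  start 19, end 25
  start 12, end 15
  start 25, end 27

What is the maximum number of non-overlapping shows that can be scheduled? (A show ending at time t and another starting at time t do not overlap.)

Sort by end time and greedily take each interval whose start is ≥ the last chosen end.
By end time: (1,2), (0,5), (2,7), (12,15), (17,19), (17,21), (22,24), (19,25), (25,27).
Pick (1,2); next start ≥ 2 → (2,7); next start ≥ 7 → (12,15); next start ≥ 15 → (17,19); next start ≥ 19 → (22,24); next start ≥ 24 → (25,27).
Selected 6 shows.

6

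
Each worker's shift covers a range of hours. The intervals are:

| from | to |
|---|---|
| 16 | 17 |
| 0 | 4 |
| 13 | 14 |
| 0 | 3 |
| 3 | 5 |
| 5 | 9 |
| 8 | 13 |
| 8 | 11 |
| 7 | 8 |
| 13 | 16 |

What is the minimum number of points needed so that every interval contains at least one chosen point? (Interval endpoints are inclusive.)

4

Sorted: [0,3] [0,4] [3,5] [7,8] [5,9] [8,11] [8,13] [13,14] [13,16] [16,17]
{[0,3],[0,4],[3,5]} hit by 3; {[7,8],[5,9],[8,11],[8,13]} hit by 8; {[13,14],[13,16]} hit by 14; {[16,17]} hit by 17.
Points: 3, 8, 14, 17 (4 total).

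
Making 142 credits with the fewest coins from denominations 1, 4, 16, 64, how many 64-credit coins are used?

Use the largest denomination that fits, subtract, and repeat.
142 − 2×64→14 − 3×4→2 − 2×1→0
Count of 64: 2

2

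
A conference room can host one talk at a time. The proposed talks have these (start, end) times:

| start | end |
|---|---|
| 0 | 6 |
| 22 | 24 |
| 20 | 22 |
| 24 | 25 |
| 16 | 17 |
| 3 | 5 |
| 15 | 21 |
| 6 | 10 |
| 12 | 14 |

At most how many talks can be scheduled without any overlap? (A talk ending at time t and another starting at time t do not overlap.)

Greedy by earliest finish: after sorting by end time, pick each interval compatible with the last pick.
Sorted by end: (3,5)  (0,6)  (6,10)  (12,14)  (16,17)  (15,21)  (20,22)  (22,24)  (24,25)
take (3,5); take (6,10); take (12,14); take (16,17); skip (15,21); take (20,22); take (22,24); take (24,25).
Selected 7 talks.

7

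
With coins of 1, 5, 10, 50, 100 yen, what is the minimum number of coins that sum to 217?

6

Use the largest denomination that fits, subtract, and repeat.
217 − 2×100→17 − 1×10→7 − 1×5→2 − 2×1→0
Total coins = 2 + 1 + 1 + 2 = 6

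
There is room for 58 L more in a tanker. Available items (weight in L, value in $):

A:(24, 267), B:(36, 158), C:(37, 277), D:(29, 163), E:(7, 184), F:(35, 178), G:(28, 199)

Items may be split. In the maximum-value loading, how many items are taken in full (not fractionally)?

Greedy by value/weight ratio, highest first.
Order: E (184/7=26.29) > A (267/24=11.12) > C (277/37=7.49) > G (199/28=7.11) > D (163/29=5.62) > F (178/35=5.09) > B (158/36=4.39)
Fill: take E (7 @ 184) → take A (24 @ 267) → take 27/37 of C → 202.14; 58/58 used.
2 item(s) taken whole; one partial (take 27/37 of C).

2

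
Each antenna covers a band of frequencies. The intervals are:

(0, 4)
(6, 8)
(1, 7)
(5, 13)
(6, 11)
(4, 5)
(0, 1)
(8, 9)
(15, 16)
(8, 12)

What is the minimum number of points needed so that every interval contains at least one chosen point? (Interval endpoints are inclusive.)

4

By right end: [0,1]  [0,4]  [4,5]  [1,7]  [6,8]  [8,9]  [6,11]  [8,12]  [5,13]  [15,16]
[0,1] uncovered → point at 1; [4,5] uncovered → point at 5; [6,8] uncovered → point at 8; [15,16] uncovered → point at 16.
Points: 1, 5, 8, 16 (4 total).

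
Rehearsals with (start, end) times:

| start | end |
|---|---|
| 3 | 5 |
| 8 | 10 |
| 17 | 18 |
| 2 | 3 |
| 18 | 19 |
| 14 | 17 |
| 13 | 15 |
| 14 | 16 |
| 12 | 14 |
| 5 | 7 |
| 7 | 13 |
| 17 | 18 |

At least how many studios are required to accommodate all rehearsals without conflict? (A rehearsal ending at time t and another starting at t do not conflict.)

3

Events (time:±→running): 2:+→1 3:-→0 3:+→1 5:-→0 5:+→1 7:-→0 7:+→1 8:+→2 10:-→1 12:+→2 13:-→1 13:+→2 14:-→1 14:+→2 14:+→3 … peak 3.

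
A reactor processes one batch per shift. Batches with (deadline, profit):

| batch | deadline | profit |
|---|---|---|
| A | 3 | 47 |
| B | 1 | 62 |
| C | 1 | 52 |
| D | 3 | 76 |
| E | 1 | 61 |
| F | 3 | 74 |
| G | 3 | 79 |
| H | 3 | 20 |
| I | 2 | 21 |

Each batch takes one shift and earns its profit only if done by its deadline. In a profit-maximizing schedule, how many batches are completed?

Take jobs in profit order; each goes to the latest open slot no later than its deadline.
By profit: G(d3,79), D(d3,76), F(d3,74), B(d1,62), E(d1,61), C(d1,52), A(d3,47), I(d2,21), H(d3,20)
G→slot 3; D→slot 2; F→slot 1; B skipped; E skipped; C skipped; A skipped; I skipped; H skipped.
3 of 9 scheduled.

3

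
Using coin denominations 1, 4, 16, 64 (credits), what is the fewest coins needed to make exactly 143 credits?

8

Greedy: take as many of the largest coin as possible, then repeat with the remainder.
143 − 2×64→15 − 3×4→3 − 3×1→0
Total coins = 2 + 3 + 3 = 8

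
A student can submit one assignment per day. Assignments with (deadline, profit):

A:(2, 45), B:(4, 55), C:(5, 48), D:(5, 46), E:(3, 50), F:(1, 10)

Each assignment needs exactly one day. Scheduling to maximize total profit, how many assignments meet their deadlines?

5

Profit order: B=55 E=50 C=48 D=46 A=45 F=10
Assign: B→slot 4, E→slot 3, C→slot 5, D→slot 2, A→slot 1, F skipped.
Slots: [1:A] [2:D] [3:E] [4:B] [5:C]
5 of 6 scheduled.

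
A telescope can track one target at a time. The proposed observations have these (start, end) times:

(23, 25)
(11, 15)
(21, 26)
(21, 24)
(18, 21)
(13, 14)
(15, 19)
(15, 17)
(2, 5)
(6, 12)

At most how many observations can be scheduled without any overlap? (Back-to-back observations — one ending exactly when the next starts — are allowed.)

Order by finish time; keep every interval that doesn't clash with the previous kept one.
By end time: (2,5), (6,12), (13,14), (11,15), (15,17), (15,19), (18,21), (21,24), (23,25), (21,26).
Pick (2,5); next start ≥ 5 → (6,12); next start ≥ 12 → (13,14); next start ≥ 14 → (15,17); next start ≥ 17 → (18,21); next start ≥ 21 → (21,24).
Selected 6 observations.

6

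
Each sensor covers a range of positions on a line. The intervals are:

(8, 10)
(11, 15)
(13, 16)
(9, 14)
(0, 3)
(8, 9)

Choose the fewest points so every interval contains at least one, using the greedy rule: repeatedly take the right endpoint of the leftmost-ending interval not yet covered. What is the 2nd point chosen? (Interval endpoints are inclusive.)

9

Sort by right endpoint; whenever an interval is uncovered, place a point at its right end.
Sorted: [0,3] [8,9] [8,10] [9,14] [11,15] [13,16]
{[0,3]} hit by 3; {[8,9],[8,10],[9,14]} hit by 9; {[11,15],[13,16]} hit by 15.
Points: 3, 9, 15 (3 total).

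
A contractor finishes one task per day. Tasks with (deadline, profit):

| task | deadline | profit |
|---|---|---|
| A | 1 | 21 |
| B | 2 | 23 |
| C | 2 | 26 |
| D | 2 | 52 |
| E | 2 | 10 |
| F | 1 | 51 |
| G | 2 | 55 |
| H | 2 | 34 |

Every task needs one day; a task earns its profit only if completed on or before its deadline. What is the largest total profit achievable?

107

By profit: G(d2,55), D(d2,52), F(d1,51), H(d2,34), C(d2,26), B(d2,23), A(d1,21), E(d2,10)
G→slot 2; D→slot 1; F skipped; H skipped; C skipped; B skipped; A skipped; E skipped.
Profit = 52 + 55 = 107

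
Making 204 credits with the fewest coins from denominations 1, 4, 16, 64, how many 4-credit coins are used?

204 − 3×64→12 − 3×4→0
Count of 4: 3

3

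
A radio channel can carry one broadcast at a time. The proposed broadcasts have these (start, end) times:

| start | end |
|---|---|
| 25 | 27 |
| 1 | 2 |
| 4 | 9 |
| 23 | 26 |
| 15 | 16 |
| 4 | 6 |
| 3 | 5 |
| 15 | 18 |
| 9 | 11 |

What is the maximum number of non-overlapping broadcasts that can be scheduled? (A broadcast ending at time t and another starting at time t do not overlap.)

Sort by end time and greedily take each interval whose start is ≥ the last chosen end.
By end time: (1,2), (3,5), (4,6), (4,9), (9,11), (15,16), (15,18), (23,26), (25,27).
Pick (1,2); next start ≥ 2 → (3,5); next start ≥ 5 → (9,11); next start ≥ 11 → (15,16); next start ≥ 16 → (23,26).
Selected 5 broadcasts.

5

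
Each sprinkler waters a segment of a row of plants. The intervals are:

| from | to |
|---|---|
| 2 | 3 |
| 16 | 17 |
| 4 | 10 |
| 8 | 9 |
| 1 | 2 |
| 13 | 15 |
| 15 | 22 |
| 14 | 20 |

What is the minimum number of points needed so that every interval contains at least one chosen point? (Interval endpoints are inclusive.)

By right end: [1,2]  [2,3]  [8,9]  [4,10]  [13,15]  [16,17]  [14,20]  [15,22]
[1,2] uncovered → point at 2; [8,9] uncovered → point at 9; [13,15] uncovered → point at 15; [16,17] uncovered → point at 17.
Points: 2, 9, 15, 17 (4 total).

4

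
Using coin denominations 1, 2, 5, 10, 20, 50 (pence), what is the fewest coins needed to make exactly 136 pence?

6

Greedy: take as many of the largest coin as possible, then repeat with the remainder.
136 = 2×50 + 1×20 + 1×10 + 1×5 + 1×1
Total coins = 2 + 1 + 1 + 1 + 1 = 6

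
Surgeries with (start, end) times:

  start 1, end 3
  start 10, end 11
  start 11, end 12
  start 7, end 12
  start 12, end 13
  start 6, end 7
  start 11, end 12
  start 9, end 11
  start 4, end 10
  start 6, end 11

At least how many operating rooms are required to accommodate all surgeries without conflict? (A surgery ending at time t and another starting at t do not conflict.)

4

The answer is the maximum number of intervals overlapping at any instant.
Events (time:±→running): 1:+→1 3:-→0 4:+→1 6:+→2 6:+→3 7:-→2 7:+→3 9:+→4 … peak 4.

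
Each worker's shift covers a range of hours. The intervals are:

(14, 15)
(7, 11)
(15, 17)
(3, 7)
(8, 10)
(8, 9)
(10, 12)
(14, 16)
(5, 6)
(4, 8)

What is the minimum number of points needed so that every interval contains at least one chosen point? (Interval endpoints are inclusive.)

4

Process intervals by earliest right end; each time one isn't hit yet, stab at its right endpoint.
Sorted: [5,6] [3,7] [4,8] [8,9] [8,10] [7,11] [10,12] [14,15] [14,16] [15,17]
{[5,6],[3,7],[4,8]} hit by 6; {[8,9],[8,10],[7,11]} hit by 9; {[10,12]} hit by 12; {[14,15],[14,16],[15,17]} hit by 15.
Points: 6, 9, 12, 15 (4 total).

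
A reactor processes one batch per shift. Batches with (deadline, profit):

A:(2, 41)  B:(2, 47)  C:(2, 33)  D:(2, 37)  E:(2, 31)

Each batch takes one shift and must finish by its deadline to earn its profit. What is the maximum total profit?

88

By profit: B(d2,47), A(d2,41), D(d2,37), C(d2,33), E(d2,31)
B→slot 2; A→slot 1; D skipped; C skipped; E skipped.
Profit = 41 + 47 = 88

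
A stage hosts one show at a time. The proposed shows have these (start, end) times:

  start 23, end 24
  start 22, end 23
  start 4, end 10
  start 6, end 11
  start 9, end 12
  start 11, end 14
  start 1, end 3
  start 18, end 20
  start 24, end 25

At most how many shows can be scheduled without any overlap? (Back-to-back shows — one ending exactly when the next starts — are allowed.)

By end time: (1,3), (4,10), (6,11), (9,12), (11,14), (18,20), (22,23), (23,24), (24,25).
Pick (1,3); next start ≥ 3 → (4,10); next start ≥ 10 → (11,14); next start ≥ 14 → (18,20); next start ≥ 20 → (22,23); next start ≥ 23 → (23,24); next start ≥ 24 → (24,25).
Selected 7 shows.

7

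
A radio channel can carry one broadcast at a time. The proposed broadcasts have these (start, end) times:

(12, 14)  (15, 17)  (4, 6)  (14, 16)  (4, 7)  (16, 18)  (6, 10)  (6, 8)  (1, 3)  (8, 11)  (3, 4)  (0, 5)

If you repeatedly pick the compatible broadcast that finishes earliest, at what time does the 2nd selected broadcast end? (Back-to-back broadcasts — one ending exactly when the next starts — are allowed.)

4

By end time: (1,3), (3,4), (0,5), (4,6), (4,7), (6,8), (6,10), (8,11), (12,14), (14,16), (15,17), (16,18).
Pick (1,3); next start ≥ 3 → (3,4); next start ≥ 4 → (4,6); next start ≥ 6 → (6,8); next start ≥ 8 → (8,11); next start ≥ 11 → (12,14); next start ≥ 14 → (14,16); next start ≥ 16 → (16,18).
Selected: (1,3) (3,4) (4,6) (6,8) (8,11) (12,14) (14,16) (16,18)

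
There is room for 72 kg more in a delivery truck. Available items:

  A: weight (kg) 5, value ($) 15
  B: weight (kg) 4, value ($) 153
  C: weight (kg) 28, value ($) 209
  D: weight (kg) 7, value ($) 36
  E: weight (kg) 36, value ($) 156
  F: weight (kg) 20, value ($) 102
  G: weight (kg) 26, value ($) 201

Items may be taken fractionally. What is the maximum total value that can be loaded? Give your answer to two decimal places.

634.70

Greedy by value/weight ratio, highest first.
Ratios (sorted): B 38.25, G 7.73, C 7.46, D 5.14, F 5.10, E 4.33, A 3.00
take B (4 @ 153); take G (26 @ 201); take C (28 @ 209); take D (7 @ 36); take 7/20 of F → 35.70. Capacity used 72/72.
Total value = 634.70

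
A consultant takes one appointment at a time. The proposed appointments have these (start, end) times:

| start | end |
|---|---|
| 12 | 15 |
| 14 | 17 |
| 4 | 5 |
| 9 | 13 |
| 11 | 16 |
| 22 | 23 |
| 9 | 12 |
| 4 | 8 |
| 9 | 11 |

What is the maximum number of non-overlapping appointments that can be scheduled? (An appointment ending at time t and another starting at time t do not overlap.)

Greedy by earliest finish: after sorting by end time, pick each interval compatible with the last pick.
Sorted by end: (4,5)  (4,8)  (9,11)  (9,12)  (9,13)  (12,15)  (11,16)  (14,17)  (22,23)
take (4,5); take (9,11); skip (9,13); take (12,15); take (22,23).
Selected 4 appointments.

4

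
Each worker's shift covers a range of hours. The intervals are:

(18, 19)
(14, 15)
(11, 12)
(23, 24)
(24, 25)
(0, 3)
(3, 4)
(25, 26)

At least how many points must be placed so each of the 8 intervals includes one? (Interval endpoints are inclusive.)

6

Sort by right endpoint; whenever an interval is uncovered, place a point at its right end.
Sorted: [0,3] [3,4] [11,12] [14,15] [18,19] [23,24] [24,25] [25,26]
{[0,3],[3,4]} hit by 3; {[11,12]} hit by 12; {[14,15]} hit by 15; {[18,19]} hit by 19; {[23,24],[24,25]} hit by 24; {[25,26]} hit by 26.
Points: 3, 12, 15, 19, 24, 26 (6 total).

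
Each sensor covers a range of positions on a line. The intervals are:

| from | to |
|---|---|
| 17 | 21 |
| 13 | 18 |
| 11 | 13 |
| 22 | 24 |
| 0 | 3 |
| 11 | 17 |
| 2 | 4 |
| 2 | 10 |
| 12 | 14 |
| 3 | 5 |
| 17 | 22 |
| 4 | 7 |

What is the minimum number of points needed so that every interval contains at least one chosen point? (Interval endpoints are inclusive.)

5

Sort by right endpoint; whenever an interval is uncovered, place a point at its right end.
By right end: [0,3]  [2,4]  [3,5]  [4,7]  [2,10]  [11,13]  [12,14]  [11,17]  [13,18]  [17,21]  [17,22]  [22,24]
[0,3] uncovered → point at 3; [4,7] uncovered → point at 7; [11,13] uncovered → point at 13; [17,21] uncovered → point at 21; [22,24] uncovered → point at 24.
Points: 3, 7, 13, 21, 24 (5 total).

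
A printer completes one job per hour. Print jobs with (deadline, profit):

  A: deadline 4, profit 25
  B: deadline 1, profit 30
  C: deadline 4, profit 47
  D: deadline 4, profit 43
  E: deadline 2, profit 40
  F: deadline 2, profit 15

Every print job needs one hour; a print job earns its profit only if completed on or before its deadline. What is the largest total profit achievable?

By profit: C(d4,47), D(d4,43), E(d2,40), B(d1,30), A(d4,25), F(d2,15)
C→slot 4; D→slot 3; E→slot 2; B→slot 1; A skipped; F skipped.
Profit = 30 + 40 + 43 + 47 = 160

160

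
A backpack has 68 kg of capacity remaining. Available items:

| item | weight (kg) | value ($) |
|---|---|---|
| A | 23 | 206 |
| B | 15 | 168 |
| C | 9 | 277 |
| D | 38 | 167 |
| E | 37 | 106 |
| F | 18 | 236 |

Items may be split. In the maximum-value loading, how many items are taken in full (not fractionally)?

4

Ratios (sorted): C 30.78, F 13.11, B 11.20, A 8.96, D 4.39, E 2.86
take C (9 @ 277); take F (18 @ 236); take B (15 @ 168); take A (23 @ 206); take 3/38 of D → 13.18. Capacity used 68/68.
4 item(s) taken whole; one partial (take 3/38 of D).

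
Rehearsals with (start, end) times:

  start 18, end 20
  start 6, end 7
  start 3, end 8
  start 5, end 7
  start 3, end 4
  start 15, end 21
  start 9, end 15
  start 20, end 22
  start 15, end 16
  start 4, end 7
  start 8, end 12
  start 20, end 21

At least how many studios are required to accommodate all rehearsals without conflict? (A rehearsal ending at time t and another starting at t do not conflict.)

starts: [3, 3, 4, 5, 6, 8, 9, 15, 15, 18, 20, 20]
ends:   [4, 7, 7, 7, 8, 12, 15, 16, 20, 21, 21, 22]
s3→1 s3→2 e4→1 s4→2 s5→3 s6→4  — peak 4.

4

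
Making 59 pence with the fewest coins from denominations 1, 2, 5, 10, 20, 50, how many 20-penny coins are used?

59 − 1×50→9 − 1×5→4 − 2×2→0
Count of 20: 0

0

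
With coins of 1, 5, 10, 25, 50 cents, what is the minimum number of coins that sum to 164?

8

164 − 3×50→14 − 1×10→4 − 4×1→0
Total coins = 3 + 1 + 4 = 8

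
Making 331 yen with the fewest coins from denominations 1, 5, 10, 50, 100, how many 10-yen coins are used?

3

331 − 3×100→31 − 3×10→1 − 1×1→0
Count of 10: 3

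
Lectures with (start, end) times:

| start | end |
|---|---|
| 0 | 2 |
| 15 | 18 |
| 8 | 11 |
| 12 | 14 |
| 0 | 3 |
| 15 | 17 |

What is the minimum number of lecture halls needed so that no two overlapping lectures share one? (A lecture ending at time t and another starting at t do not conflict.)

Count concurrent intervals with a sweep; the peak is the room count.
Events (time:±→running): 0:+→1 0:+→2 … peak 2.

2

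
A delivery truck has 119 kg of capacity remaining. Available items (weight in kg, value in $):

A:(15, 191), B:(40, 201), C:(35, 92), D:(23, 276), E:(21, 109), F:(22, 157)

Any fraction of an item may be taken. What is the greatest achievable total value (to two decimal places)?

923.95

Sort by value per unit weight and fill in that order.
Ratios (sorted): A 12.73, D 12.00, F 7.14, E 5.19, B 5.03, C 2.63
take A (15 @ 191); take D (23 @ 276); take F (22 @ 157); take E (21 @ 109); take 38/40 of B → 190.95. Capacity used 119/119.
Total value = 923.95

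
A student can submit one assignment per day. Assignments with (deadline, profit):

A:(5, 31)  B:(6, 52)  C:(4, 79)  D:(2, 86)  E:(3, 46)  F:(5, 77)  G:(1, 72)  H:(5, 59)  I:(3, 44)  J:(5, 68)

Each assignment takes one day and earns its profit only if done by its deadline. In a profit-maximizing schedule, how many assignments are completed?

6

Take jobs in profit order; each goes to the latest open slot no later than its deadline.
Profit order: D=86 C=79 F=77 G=72 J=68 H=59 B=52 E=46 I=44 A=31
Assign: D→slot 2, C→slot 4, F→slot 5, G→slot 1, J→slot 3, H skipped, B→slot 6, E skipped, I skipped, A skipped.
Slots: [1:G] [2:D] [3:J] [4:C] [5:F] [6:B]
6 of 10 scheduled.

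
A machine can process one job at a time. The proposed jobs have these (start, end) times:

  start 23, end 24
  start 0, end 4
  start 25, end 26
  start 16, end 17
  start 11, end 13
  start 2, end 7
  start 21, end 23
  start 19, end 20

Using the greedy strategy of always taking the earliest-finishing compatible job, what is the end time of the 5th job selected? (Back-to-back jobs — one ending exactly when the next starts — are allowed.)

23

Sort by end time and greedily take each interval whose start is ≥ the last chosen end.
By end time: (0,4), (2,7), (11,13), (16,17), (19,20), (21,23), (23,24), (25,26).
Pick (0,4); next start ≥ 4 → (11,13); next start ≥ 13 → (16,17); next start ≥ 17 → (19,20); next start ≥ 20 → (21,23); next start ≥ 23 → (23,24); next start ≥ 24 → (25,26).
Selected: (0,4) (11,13) (16,17) (19,20) (21,23) (23,24) (25,26)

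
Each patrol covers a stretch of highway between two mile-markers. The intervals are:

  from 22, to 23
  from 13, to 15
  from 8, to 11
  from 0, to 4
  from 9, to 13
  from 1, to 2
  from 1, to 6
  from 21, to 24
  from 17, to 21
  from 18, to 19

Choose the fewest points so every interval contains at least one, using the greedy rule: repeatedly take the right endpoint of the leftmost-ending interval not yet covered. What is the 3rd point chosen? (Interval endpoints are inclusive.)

15

Sorted: [1,2] [0,4] [1,6] [8,11] [9,13] [13,15] [18,19] [17,21] [22,23] [21,24]
{[1,2],[0,4],[1,6]} hit by 2; {[8,11],[9,13]} hit by 11; {[13,15]} hit by 15; {[18,19],[17,21]} hit by 19; {[22,23],[21,24]} hit by 23.
Points: 2, 11, 15, 19, 23 (5 total).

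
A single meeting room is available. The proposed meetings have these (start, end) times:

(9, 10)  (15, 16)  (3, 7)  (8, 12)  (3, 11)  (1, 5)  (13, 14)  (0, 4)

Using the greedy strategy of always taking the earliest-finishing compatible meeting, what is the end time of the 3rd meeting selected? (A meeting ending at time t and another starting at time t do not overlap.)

14

By end time: (0,4), (1,5), (3,7), (9,10), (3,11), (8,12), (13,14), (15,16).
Pick (0,4); next start ≥ 4 → (9,10); next start ≥ 10 → (13,14); next start ≥ 14 → (15,16).
Selected: (0,4) (9,10) (13,14) (15,16)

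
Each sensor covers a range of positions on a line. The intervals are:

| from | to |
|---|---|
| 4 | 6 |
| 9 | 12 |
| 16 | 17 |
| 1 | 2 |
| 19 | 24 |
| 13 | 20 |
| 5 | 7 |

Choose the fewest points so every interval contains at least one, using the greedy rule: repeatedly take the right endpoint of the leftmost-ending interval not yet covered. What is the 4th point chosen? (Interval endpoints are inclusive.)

Process intervals by earliest right end; each time one isn't hit yet, stab at its right endpoint.
Sorted: [1,2] [4,6] [5,7] [9,12] [16,17] [13,20] [19,24]
{[1,2]} hit by 2; {[4,6],[5,7]} hit by 6; {[9,12]} hit by 12; {[16,17],[13,20]} hit by 17; {[19,24]} hit by 24.
Points: 2, 6, 12, 17, 24 (5 total).

17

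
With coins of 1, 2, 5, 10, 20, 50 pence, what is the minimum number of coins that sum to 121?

4

Use the largest denomination that fits, subtract, and repeat.
121 − 2×50→21 − 1×20→1 − 1×1→0
Total coins = 2 + 1 + 1 = 4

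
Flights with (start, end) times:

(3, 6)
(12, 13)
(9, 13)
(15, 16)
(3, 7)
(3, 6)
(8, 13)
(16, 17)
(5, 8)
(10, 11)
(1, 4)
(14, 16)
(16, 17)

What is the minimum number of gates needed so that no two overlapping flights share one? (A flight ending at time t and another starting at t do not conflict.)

Events (time:±→running): 1:+→1 3:+→2 3:+→3 3:+→4 … peak 4.

4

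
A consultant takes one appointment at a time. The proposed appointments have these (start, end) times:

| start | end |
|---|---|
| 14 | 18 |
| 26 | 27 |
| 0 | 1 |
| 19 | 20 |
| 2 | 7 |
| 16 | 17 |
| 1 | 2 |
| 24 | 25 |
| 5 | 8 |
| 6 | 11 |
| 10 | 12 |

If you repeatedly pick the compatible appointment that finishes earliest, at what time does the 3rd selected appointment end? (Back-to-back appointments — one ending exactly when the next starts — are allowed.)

7

Sorted by end: (0,1)  (1,2)  (2,7)  (5,8)  (6,11)  (10,12)  (16,17)  (14,18)  (19,20)  (24,25)  (26,27)
take (0,1); take (1,2); take (2,7); skip (5,8); skip (6,11); take (10,12); take (16,17); take (19,20); take (24,25); take (26,27).
Selected: (0,1) (1,2) (2,7) (10,12) (16,17) (19,20) (24,25) (26,27)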